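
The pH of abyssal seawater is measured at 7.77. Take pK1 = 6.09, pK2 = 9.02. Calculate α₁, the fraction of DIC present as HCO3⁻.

α₁ = 0.928

α₁ = 1 / (1 + [H⁺]/K1 + K2/[H⁺]) = 1 / (1 + 10^-1.68 + 10^-1.25)
   = 1 / (1 + 0.020893 + 0.056234) = 1/1.0771 = 0.9284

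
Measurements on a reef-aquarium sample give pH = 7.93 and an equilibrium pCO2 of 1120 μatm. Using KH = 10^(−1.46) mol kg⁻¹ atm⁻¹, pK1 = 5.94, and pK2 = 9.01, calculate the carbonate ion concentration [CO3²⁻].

[CO3²⁻] = 0.316 mmol/kg

[CO2*] = KH · pCO2 = 10^(−1.46) × 1120×10^-6 = 3.883×10^-5 mol/kg
α₀ = 1/(1 + K1/[H⁺] + K1K2/[H⁺]²) = 1/(1 + 10^+1.99 + 10^+0.91) = 0.009359
DIC = [CO2*]/α₀ = 3.883×10^-5 / 0.009359 = 4.150 mmol/kg
[CO3²⁻] = α₂·DIC; α₂ = 0.07607, so [CO3²⁻] = 0.07607 × 4.150 = 0.316 mmol/kg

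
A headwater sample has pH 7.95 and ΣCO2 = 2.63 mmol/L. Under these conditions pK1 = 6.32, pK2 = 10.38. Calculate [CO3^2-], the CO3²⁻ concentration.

[CO3²⁻] = 9.51 μmol/L

α₂ = 1 / (1 + [H⁺]/K2 + [H⁺]²/(K1K2)) = 1 / (1 + 10^+2.43 + 10^+0.80)
   = 1 / (1 + 269.15 + 6.3096) = 1/276.46 = 0.003617
[CO3²⁻] = α₂ × DIC = 0.003617 × 2.63 = 0.00951 mmol/L = 9.51 μmol/L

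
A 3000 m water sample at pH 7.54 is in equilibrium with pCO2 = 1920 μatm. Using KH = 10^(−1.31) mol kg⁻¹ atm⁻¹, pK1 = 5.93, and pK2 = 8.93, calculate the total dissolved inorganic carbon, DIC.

[CO2*] = KH · pCO2 = 10^(−1.31) × 1920×10^-6 = 9.404×10^-5 mol/kg
α₀ = 1/(1 + K1/[H⁺] + K1K2/[H⁺]²) = 1/(1 + 10^+1.61 + 10^+0.22) = 0.02304
DIC = [CO2*]/α₀ = 9.404×10^-5 / 0.02304 = 4.08 mmol/kg

DIC = 4.08 mmol/kg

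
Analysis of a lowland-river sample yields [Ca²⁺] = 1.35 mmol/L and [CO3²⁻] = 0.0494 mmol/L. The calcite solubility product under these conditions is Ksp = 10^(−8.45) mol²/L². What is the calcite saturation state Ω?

Ω = 18.8

Ksp = 10^(−8.45) = 3.548×10^-9
Ω = [Ca²⁺][CO3²⁻]/Ksp = (1.35×10^-3)(0.0494×10^-3) / 3.548×10^-9 = 18.8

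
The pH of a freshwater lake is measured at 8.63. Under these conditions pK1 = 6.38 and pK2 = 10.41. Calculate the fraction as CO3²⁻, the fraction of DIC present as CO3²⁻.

α₂ = 0.0162

α₂ = 1 / (1 + [H⁺]/K2 + [H⁺]²/(K1K2)) = 1 / (1 + 10^+1.78 + 10^-0.47)
   = 1 / (1 + 60.256 + 0.33884) = 1/61.595 = 0.01624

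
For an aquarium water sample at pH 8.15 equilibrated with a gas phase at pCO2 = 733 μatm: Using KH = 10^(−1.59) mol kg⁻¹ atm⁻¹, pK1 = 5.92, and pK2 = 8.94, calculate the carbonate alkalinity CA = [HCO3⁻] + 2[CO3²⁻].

[CO2*] = KH · pCO2 = 10^(−1.59) × 733×10^-6 = 1.884×10^-5 mol/kg
α₀ = 1/(1 + K1/[H⁺] + K1K2/[H⁺]²) = 1/(1 + 10^+2.23 + 10^+1.44) = 0.005041
DIC = [CO2*]/α₀ = 1.884×10^-5 / 0.005041 = 3.737 mmol/kg
CA = (α₁ + 2α₂)·DIC = (0.8561 + 2×0.1388) × 3.737 = 4.24 mmol/kg

CA = 4.24 mmol/kg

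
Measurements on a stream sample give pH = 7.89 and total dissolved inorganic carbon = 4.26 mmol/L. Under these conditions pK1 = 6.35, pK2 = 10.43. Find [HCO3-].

α₁ = 1 / (1 + [H⁺]/K1 + K2/[H⁺]) = 1 / (1 + 10^-1.54 + 10^-2.54)
   = 1 / (1 + 0.028840 + 0.0028840) = 1/1.0317 = 0.9693
[HCO3⁻] = α₁ × DIC = 0.9693 × 4.26 = 4.13 mmol/L

[HCO3⁻] = 4.13 mmol/L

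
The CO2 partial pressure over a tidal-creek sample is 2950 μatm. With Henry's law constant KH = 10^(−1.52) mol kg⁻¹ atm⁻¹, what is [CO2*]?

KH = 10^(−1.52) = 3.020×10^-2 mol kg⁻¹ atm⁻¹
[CO2*] = KH · pCO2 = 3.020×10^-2 × 2950×10^-6 atm = 8.91×10^-5 mol/kg

[CO2*] = 89.1 μmol/kg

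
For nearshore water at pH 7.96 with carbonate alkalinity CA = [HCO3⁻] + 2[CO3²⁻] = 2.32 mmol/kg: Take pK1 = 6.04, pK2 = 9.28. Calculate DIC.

CA = [HCO3⁻] + 2[CO3²⁻] = (α₁ + 2α₂)·DIC
At pH 7.96: [H⁺]/K1 = 10^-1.92 = 0.012023, K2/[H⁺] = 10^-1.32 = 0.047863
α₁ = 1/(1 + 0.012023 + 0.047863) = 1/1.0599 = 0.9435; α₂ = α₁·K2/[H⁺] = 0.04516
α₁ + 2α₂ = 1.0338
DIC = CA / (α₁ + 2α₂) = 2.32 / 1.0338 = 2.24 mmol/kg

DIC = 2.24 mmol/kg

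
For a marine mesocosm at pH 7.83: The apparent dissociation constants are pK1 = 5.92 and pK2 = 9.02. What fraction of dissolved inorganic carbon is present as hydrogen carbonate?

α₁ = 1 / (1 + [H⁺]/K1 + K2/[H⁺]) = 1 / (1 + 10^-1.91 + 10^-1.19)
   = 1 / (1 + 0.012303 + 0.064565) = 1/1.0769 = 0.9286

α₁ = 0.929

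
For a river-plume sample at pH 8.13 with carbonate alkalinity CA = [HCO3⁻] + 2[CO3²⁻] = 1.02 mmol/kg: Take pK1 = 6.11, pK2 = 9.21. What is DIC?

DIC = 0.956 mmol/kg

CA = [HCO3⁻] + 2[CO3²⁻] = (α₁ + 2α₂)·DIC
At pH 8.13: [H⁺]/K1 = 10^-2.02 = 0.0095499, K2/[H⁺] = 10^-1.08 = 0.083176
α₁ = 1/(1 + 0.0095499 + 0.083176) = 1/1.0927 = 0.9151; α₂ = α₁·K2/[H⁺] = 0.07612
α₁ + 2α₂ = 1.0674
DIC = CA / (α₁ + 2α₂) = 1.02 / 1.0674 = 0.956 mmol/kg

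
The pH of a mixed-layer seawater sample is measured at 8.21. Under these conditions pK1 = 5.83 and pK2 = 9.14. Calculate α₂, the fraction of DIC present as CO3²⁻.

α₂ = 1 / (1 + [H⁺]/K2 + [H⁺]²/(K1K2)) = 1 / (1 + 10^+0.93 + 10^-1.45)
   = 1 / (1 + 8.5114 + 0.035481) = 1/9.5469 = 0.1047

α₂ = 0.105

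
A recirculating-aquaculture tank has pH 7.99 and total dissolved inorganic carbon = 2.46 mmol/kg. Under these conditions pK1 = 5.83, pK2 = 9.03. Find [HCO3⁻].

[HCO3⁻] = 2.24 mmol/kg

α₁ = 1 / (1 + [H⁺]/K1 + K2/[H⁺]) = 1 / (1 + 10^-2.16 + 10^-1.04)
   = 1 / (1 + 0.0069183 + 0.091201) = 1/1.0981 = 0.9106
[HCO3⁻] = α₁ × DIC = 0.9106 × 2.46 = 2.24 mmol/kg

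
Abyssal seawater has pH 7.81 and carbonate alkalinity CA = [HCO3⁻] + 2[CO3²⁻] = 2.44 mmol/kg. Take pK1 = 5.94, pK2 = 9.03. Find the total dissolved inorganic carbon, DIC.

DIC = 2.34 mmol/kg

CA = [HCO3⁻] + 2[CO3²⁻] = (α₁ + 2α₂)·DIC
At pH 7.81: [H⁺]/K1 = 10^-1.87 = 0.013490, K2/[H⁺] = 10^-1.22 = 0.060256
α₁ = 1/(1 + 0.013490 + 0.060256) = 1/1.0737 = 0.9313; α₂ = α₁·K2/[H⁺] = 0.05612
α₁ + 2α₂ = 1.0436
DIC = CA / (α₁ + 2α₂) = 2.44 / 1.0436 = 2.34 mmol/kg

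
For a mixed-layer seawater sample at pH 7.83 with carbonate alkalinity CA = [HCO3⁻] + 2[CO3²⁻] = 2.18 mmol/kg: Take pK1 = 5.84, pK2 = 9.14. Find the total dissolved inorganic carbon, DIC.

CA = [HCO3⁻] + 2[CO3²⁻] = (α₁ + 2α₂)·DIC
At pH 7.83: [H⁺]/K1 = 10^-1.99 = 0.010233, K2/[H⁺] = 10^-1.31 = 0.048978
α₁ = 1/(1 + 0.010233 + 0.048978) = 1/1.0592 = 0.9441; α₂ = α₁·K2/[H⁺] = 0.04624
α₁ + 2α₂ = 1.0366
DIC = CA / (α₁ + 2α₂) = 2.18 / 1.0366 = 2.10 mmol/kg

DIC = 2.10 mmol/kg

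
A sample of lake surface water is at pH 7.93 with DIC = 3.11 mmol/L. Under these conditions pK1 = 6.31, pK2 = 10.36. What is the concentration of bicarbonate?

[HCO3⁻] = 3.03 mmol/L

α₁ = 1 / (1 + [H⁺]/K1 + K2/[H⁺]) = 1 / (1 + 10^-1.62 + 10^-2.43)
   = 1 / (1 + 0.023988 + 0.0037154) = 1/1.0277 = 0.9730
[HCO3⁻] = α₁ × DIC = 0.9730 × 3.11 = 3.03 mmol/L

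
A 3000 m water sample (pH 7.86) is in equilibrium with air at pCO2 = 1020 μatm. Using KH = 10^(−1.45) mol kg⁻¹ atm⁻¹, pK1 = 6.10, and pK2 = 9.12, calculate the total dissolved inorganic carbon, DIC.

DIC = 2.23 mmol/kg

[CO2*] = KH · pCO2 = 10^(−1.45) × 1020×10^-6 = 3.619×10^-5 mol/kg
α₀ = 1/(1 + K1/[H⁺] + K1K2/[H⁺]²) = 1/(1 + 10^+1.76 + 10^+0.50) = 0.01621
DIC = [CO2*]/α₀ = 3.619×10^-5 / 0.01621 = 2.23 mmol/kg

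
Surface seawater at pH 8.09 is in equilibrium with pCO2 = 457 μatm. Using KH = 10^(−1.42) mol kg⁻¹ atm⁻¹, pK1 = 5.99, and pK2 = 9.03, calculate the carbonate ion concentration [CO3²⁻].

[CO3²⁻] = 0.251 mmol/kg

[CO2*] = KH · pCO2 = 10^(−1.42) × 457×10^-6 = 1.737×10^-5 mol/kg
α₀ = 1/(1 + K1/[H⁺] + K1K2/[H⁺]²) = 1/(1 + 10^+2.10 + 10^+1.16) = 0.007075
DIC = [CO2*]/α₀ = 1.737×10^-5 / 0.007075 = 2.456 mmol/kg
[CO3²⁻] = α₂·DIC; α₂ = 0.1023, so [CO3²⁻] = 0.1023 × 2.456 = 0.251 mmol/kg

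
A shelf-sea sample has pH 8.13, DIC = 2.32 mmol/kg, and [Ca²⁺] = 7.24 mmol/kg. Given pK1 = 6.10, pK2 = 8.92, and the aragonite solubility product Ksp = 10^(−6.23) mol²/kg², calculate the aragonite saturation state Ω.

α₂ = 1 / (1 + [H⁺]/K2 + [H⁺]²/(K1K2)) = 1 / (1 + 10^+0.79 + 10^-1.24)
   = 1 / (1 + 6.1660 + 0.057544) = 1/7.2235 = 0.1384
[CO3²⁻] = α₂ × DIC = 0.1384 × 2.32 = 0.3212 mmol/kg
Ksp = 10^(−6.23) = 5.888×10^-7
Ω = [Ca²⁺][CO3²⁻]/Ksp = (7.24×10^-3)(3.212×10^-4) / 5.888×10^-7 = 3.95

Ω = 3.95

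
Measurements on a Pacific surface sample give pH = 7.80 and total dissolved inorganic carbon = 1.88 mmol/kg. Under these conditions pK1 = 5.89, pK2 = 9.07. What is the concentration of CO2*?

[CO2*] = 0.0217 mmol/kg

α₀ = 1 / (1 + K1/[H⁺] + K1K2/[H⁺]²) = 1 / (1 + 10^+1.91 + 10^+0.64)
   = 1 / (1 + 81.283 + 4.3652) = 1/86.648 = 0.01154
[CO2*] = α₀ × DIC = 0.01154 × 1.88 = 0.0217 mmol/kg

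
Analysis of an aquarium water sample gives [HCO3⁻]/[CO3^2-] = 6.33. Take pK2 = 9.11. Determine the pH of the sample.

From K2 = [H⁺][CO3^2-]/[HCO3⁻]:  pH = pK2 − log₁₀([HCO3⁻]/[CO3^2-])
log₁₀(6.33) = +0.801
pH = 9.11 − (+0.801) = 8.31

pH = 8.31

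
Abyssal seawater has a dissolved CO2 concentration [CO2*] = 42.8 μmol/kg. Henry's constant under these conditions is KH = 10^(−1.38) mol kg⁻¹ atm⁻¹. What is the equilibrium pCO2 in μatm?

pCO2 = 1030 μatm

KH = 10^(−1.38) = 4.169×10^-2 mol kg⁻¹ atm⁻¹
pCO2 = [CO2*]/KH = 42.8×10^-6 / 4.169×10^-2 = 1.03×10^-3 atm = 1030 μatm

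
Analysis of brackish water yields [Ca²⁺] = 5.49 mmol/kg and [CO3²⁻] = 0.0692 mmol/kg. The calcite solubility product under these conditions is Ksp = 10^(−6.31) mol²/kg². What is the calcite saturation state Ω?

Ω = 0.776

Ksp = 10^(−6.31) = 4.898×10^-7
Ω = [Ca²⁺][CO3²⁻]/Ksp = (5.49×10^-3)(0.0692×10^-3) / 4.898×10^-7 = 0.776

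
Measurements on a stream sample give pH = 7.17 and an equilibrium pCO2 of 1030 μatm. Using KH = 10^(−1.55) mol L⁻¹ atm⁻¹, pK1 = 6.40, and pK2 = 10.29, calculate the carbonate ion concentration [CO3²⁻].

[CO3²⁻] = 0.130 μmol/L

[CO2*] = KH · pCO2 = 10^(−1.55) × 1030×10^-6 = 2.903×10^-5 mol/L
α₀ = 1/(1 + K1/[H⁺] + K1K2/[H⁺]²) = 1/(1 + 10^+0.77 + 10^-2.35) = 0.1451
DIC = [CO2*]/α₀ = 2.903×10^-5 / 0.1451 = 0.2001 mmol/L
[CO3²⁻] = α₂·DIC; α₂ = 0.0006480, so [CO3²⁻] = 0.0006480 × 0.2001 = 0.000130 mmol/L = 0.130 μmol/L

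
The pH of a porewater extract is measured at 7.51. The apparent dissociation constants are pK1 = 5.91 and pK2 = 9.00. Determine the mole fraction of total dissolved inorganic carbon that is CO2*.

α₀ = 1 / (1 + K1/[H⁺] + K1K2/[H⁺]²) = 1 / (1 + 10^+1.60 + 10^+0.11)
   = 1 / (1 + 39.811 + 1.2882) = 1/42.099 = 0.02375

α₀ = 0.0238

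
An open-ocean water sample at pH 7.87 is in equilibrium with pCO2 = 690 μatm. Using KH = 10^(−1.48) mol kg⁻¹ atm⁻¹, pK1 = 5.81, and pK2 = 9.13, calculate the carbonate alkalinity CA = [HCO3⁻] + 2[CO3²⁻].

[CO2*] = KH · pCO2 = 10^(−1.48) × 690×10^-6 = 2.285×10^-5 mol/kg
α₀ = 1/(1 + K1/[H⁺] + K1K2/[H⁺]²) = 1/(1 + 10^+2.06 + 10^+0.80) = 0.008188
DIC = [CO2*]/α₀ = 2.285×10^-5 / 0.008188 = 2.790 mmol/kg
CA = (α₁ + 2α₂)·DIC = (0.9401 + 2×0.05166) × 2.790 = 2.91 mmol/kg

CA = 2.91 mmol/kg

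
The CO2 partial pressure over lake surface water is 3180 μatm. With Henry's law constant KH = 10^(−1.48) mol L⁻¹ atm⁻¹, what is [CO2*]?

[CO2*] = 105 μmol/L

KH = 10^(−1.48) = 3.311×10^-2 mol L⁻¹ atm⁻¹
[CO2*] = KH · pCO2 = 3.311×10^-2 × 3180×10^-6 atm = 1.05×10^-4 mol/L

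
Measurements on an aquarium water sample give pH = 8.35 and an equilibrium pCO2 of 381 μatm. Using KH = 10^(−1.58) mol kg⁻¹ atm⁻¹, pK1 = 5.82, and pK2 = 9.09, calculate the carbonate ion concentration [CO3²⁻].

[CO2*] = KH · pCO2 = 10^(−1.58) × 381×10^-6 = 1.002×10^-5 mol/kg
α₀ = 1/(1 + K1/[H⁺] + K1K2/[H⁺]²) = 1/(1 + 10^+2.53 + 10^+1.79) = 0.002491
DIC = [CO2*]/α₀ = 1.002×10^-5 / 0.002491 = 4.024 mmol/kg
[CO3²⁻] = α₂·DIC; α₂ = 0.1536, so [CO3²⁻] = 0.1536 × 4.024 = 0.618 mmol/kg

[CO3²⁻] = 0.618 mmol/kg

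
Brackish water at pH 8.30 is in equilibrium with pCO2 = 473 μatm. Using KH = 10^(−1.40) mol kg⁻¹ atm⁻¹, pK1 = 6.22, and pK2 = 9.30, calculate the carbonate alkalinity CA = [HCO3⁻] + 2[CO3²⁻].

[CO2*] = KH · pCO2 = 10^(−1.40) × 473×10^-6 = 1.883×10^-5 mol/kg
α₀ = 1/(1 + K1/[H⁺] + K1K2/[H⁺]²) = 1/(1 + 10^+2.08 + 10^+1.08) = 0.007505
DIC = [CO2*]/α₀ = 1.883×10^-5 / 0.007505 = 2.509 mmol/kg
CA = (α₁ + 2α₂)·DIC = (0.9023 + 2×0.09023) × 2.509 = 2.72 mmol/kg

CA = 2.72 mmol/kg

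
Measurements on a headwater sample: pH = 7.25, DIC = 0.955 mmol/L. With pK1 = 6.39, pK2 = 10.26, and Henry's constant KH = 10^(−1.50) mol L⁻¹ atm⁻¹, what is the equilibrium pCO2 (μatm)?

α₀ = 1 / (1 + K1/[H⁺] + K1K2/[H⁺]²) = 1 / (1 + 10^+0.86 + 10^-2.15)
   = 1 / (1 + 7.2444 + 0.0070795) = 1/8.2514 = 0.1212
[CO2*] = α₀ × DIC = 0.1212 × 0.955 = 0.1157 mmol/L
pCO2 = [CO2*]/KH = 1.157×10^-4 / 3.162×10^-2 = 3660 μatm

pCO2 = 3660 μatm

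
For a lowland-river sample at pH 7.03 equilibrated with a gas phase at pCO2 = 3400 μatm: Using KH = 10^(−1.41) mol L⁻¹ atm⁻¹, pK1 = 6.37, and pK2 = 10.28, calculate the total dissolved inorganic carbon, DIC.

[CO2*] = KH · pCO2 = 10^(−1.41) × 3400×10^-6 = 1.323×10^-4 mol/L
α₀ = 1/(1 + K1/[H⁺] + K1K2/[H⁺]²) = 1/(1 + 10^+0.66 + 10^-2.59) = 0.1794
DIC = [CO2*]/α₀ = 1.323×10^-4 / 0.1794 = 0.737 mmol/L

DIC = 0.737 mmol/L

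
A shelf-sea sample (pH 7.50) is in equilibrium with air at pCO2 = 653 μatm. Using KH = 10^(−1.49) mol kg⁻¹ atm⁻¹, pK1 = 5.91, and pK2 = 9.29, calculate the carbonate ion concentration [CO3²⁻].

[CO2*] = KH · pCO2 = 10^(−1.49) × 653×10^-6 = 2.113×10^-5 mol/kg
α₀ = 1/(1 + K1/[H⁺] + K1K2/[H⁺]²) = 1/(1 + 10^+1.59 + 10^-0.20) = 0.02467
DIC = [CO2*]/α₀ = 2.113×10^-5 / 0.02467 = 0.8565 mmol/kg
[CO3²⁻] = α₂·DIC; α₂ = 0.01557, so [CO3²⁻] = 0.01557 × 0.8565 = 0.0133 mmol/kg = 13.3 μmol/kg

[CO3²⁻] = 13.3 μmol/kg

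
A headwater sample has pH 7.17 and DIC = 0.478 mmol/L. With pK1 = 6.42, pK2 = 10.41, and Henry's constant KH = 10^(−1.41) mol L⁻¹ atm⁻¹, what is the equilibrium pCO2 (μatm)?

α₀ = 1 / (1 + K1/[H⁺] + K1K2/[H⁺]²) = 1 / (1 + 10^+0.75 + 10^-2.49)
   = 1 / (1 + 5.6234 + 0.0032359) = 1/6.6266 = 0.1509
[CO2*] = α₀ × DIC = 0.1509 × 0.478 = 0.07213 mmol/L
pCO2 = [CO2*]/KH = 7.213×10^-5 / 3.890×10^-2 = 1850 μatm

pCO2 = 1850 μatm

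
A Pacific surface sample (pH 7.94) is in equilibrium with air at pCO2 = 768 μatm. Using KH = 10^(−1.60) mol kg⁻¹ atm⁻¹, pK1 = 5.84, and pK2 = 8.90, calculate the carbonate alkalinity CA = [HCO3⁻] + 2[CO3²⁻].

[CO2*] = KH · pCO2 = 10^(−1.60) × 768×10^-6 = 1.929×10^-5 mol/kg
α₀ = 1/(1 + K1/[H⁺] + K1K2/[H⁺]²) = 1/(1 + 10^+2.10 + 10^+1.14) = 0.007108
DIC = [CO2*]/α₀ = 1.929×10^-5 / 0.007108 = 2.714 mmol/kg
CA = (α₁ + 2α₂)·DIC = (0.8948 + 2×0.09811) × 2.714 = 2.96 mmol/kg

CA = 2.96 mmol/kg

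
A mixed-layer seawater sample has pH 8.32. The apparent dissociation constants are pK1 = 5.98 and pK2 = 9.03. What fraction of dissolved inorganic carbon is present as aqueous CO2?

α₀ = 0.00381

α₀ = 1 / (1 + K1/[H⁺] + K1K2/[H⁺]²) = 1 / (1 + 10^+2.34 + 10^+1.63)
   = 1 / (1 + 218.78 + 42.658) = 1/262.43 = 0.003810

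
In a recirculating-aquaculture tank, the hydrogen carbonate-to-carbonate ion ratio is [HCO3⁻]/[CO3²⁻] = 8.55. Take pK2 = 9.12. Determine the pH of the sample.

From K2 = [H⁺][CO3²⁻]/[HCO3⁻]:  pH = pK2 − log₁₀([HCO3⁻]/[CO3²⁻])
log₁₀(8.55) = +0.932
pH = 9.12 − (+0.932) = 8.19

pH = 8.19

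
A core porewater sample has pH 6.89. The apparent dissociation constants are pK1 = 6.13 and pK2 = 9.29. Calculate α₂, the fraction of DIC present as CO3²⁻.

α₂ = 0.00338

α₂ = 1 / (1 + [H⁺]/K2 + [H⁺]²/(K1K2)) = 1 / (1 + 10^+2.40 + 10^+1.64)
   = 1 / (1 + 251.19 + 43.652) = 1/295.84 = 0.003380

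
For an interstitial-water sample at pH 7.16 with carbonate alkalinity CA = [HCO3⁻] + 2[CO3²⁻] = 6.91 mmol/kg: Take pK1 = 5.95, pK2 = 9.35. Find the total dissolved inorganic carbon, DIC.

DIC = 7.29 mmol/kg

CA = [HCO3⁻] + 2[CO3²⁻] = (α₁ + 2α₂)·DIC
At pH 7.16: [H⁺]/K1 = 10^-1.21 = 0.061660, K2/[H⁺] = 10^-2.19 = 0.0064565
α₁ = 1/(1 + 0.061660 + 0.0064565) = 1/1.0681 = 0.9362; α₂ = α₁·K2/[H⁺] = 0.006045
α₁ + 2α₂ = 0.9483
DIC = CA / (α₁ + 2α₂) = 6.91 / 0.9483 = 7.29 mmol/kg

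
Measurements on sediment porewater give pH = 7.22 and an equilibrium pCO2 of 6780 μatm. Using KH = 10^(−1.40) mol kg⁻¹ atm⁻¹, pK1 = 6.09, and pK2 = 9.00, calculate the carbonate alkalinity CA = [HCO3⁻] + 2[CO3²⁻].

CA = 3.76 mmol/kg

[CO2*] = KH · pCO2 = 10^(−1.40) × 6780×10^-6 = 2.699×10^-4 mol/kg
α₀ = 1/(1 + K1/[H⁺] + K1K2/[H⁺]²) = 1/(1 + 10^+1.13 + 10^-0.65) = 0.06796
DIC = [CO2*]/α₀ = 2.699×10^-4 / 0.06796 = 3.971 mmol/kg
CA = (α₁ + 2α₂)·DIC = (0.9168 + 2×0.01522) × 3.971 = 3.76 mmol/kg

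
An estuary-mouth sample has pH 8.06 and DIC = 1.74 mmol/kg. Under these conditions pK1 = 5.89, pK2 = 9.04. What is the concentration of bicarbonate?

[HCO3⁻] = 1.57 mmol/kg

α₁ = 1 / (1 + [H⁺]/K1 + K2/[H⁺]) = 1 / (1 + 10^-2.17 + 10^-0.98)
   = 1 / (1 + 0.0067608 + 0.10471) = 1/1.1115 = 0.8997
[HCO3⁻] = α₁ × DIC = 0.8997 × 1.74 = 1.57 mmol/kg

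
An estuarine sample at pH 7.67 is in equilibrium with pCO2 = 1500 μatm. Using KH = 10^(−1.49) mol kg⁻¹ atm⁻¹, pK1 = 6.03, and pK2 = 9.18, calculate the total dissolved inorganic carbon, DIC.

[CO2*] = KH · pCO2 = 10^(−1.49) × 1500×10^-6 = 4.854×10^-5 mol/kg
α₀ = 1/(1 + K1/[H⁺] + K1K2/[H⁺]²) = 1/(1 + 10^+1.64 + 10^+0.13) = 0.02174
DIC = [CO2*]/α₀ = 4.854×10^-5 / 0.02174 = 2.23 mmol/kg

DIC = 2.23 mmol/kg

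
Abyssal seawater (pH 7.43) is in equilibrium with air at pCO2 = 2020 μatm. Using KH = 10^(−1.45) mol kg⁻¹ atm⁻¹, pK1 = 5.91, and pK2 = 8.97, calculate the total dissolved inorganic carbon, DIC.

[CO2*] = KH · pCO2 = 10^(−1.45) × 2020×10^-6 = 7.167×10^-5 mol/kg
α₀ = 1/(1 + K1/[H⁺] + K1K2/[H⁺]²) = 1/(1 + 10^+1.52 + 10^-0.02) = 0.02852
DIC = [CO2*]/α₀ = 7.167×10^-5 / 0.02852 = 2.51 mmol/kg

DIC = 2.51 mmol/kg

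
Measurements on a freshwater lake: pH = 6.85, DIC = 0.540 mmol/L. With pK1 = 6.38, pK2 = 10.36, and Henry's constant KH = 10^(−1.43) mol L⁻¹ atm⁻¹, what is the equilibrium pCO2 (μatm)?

α₀ = 1 / (1 + K1/[H⁺] + K1K2/[H⁺]²) = 1 / (1 + 10^+0.47 + 10^-3.04)
   = 1 / (1 + 2.9512 + 0.00091201) = 1/3.9521 = 0.2530
[CO2*] = α₀ × DIC = 0.2530 × 0.540 = 0.1366 mmol/L
pCO2 = [CO2*]/KH = 1.366×10^-4 / 3.715×10^-2 = 3680 μatm

pCO2 = 3680 μatm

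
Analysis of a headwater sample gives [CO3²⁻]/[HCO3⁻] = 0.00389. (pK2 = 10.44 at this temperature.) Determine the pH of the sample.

pH = 8.03

From K2 = [H⁺][CO3²⁻]/[HCO3⁻]:  pH = pK2 + log₁₀([CO3²⁻]/[HCO3⁻])
log₁₀(0.00389) = -2.410
pH = 10.44 + (-2.410) = 8.03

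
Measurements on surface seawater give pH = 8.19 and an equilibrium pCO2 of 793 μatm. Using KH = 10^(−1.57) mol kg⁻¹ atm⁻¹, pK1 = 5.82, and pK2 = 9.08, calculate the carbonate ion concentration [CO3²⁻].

[CO3²⁻] = 0.645 mmol/kg

[CO2*] = KH · pCO2 = 10^(−1.57) × 793×10^-6 = 2.134×10^-5 mol/kg
α₀ = 1/(1 + K1/[H⁺] + K1K2/[H⁺]²) = 1/(1 + 10^+2.37 + 10^+1.48) = 0.003765
DIC = [CO2*]/α₀ = 2.134×10^-5 / 0.003765 = 5.669 mmol/kg
[CO3²⁻] = α₂·DIC; α₂ = 0.1137, so [CO3²⁻] = 0.1137 × 5.669 = 0.645 mmol/kg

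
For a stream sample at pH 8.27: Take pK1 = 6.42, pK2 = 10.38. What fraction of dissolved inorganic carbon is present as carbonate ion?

α₂ = 0.00760

α₂ = 1 / (1 + [H⁺]/K2 + [H⁺]²/(K1K2)) = 1 / (1 + 10^+2.11 + 10^+0.26)
   = 1 / (1 + 128.82 + 1.8197) = 1/131.64 = 0.007596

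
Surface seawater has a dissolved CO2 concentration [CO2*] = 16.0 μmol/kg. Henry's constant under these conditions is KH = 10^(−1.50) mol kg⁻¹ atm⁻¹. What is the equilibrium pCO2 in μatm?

KH = 10^(−1.50) = 3.162×10^-2 mol kg⁻¹ atm⁻¹
pCO2 = [CO2*]/KH = 16.0×10^-6 / 3.162×10^-2 = 5.06×10^-4 atm = 506 μatm

pCO2 = 506 μatm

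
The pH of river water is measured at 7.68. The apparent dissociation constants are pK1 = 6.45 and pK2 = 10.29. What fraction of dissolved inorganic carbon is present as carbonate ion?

α₂ = 0.00231

α₂ = 1 / (1 + [H⁺]/K2 + [H⁺]²/(K1K2)) = 1 / (1 + 10^+2.61 + 10^+1.38)
   = 1 / (1 + 407.38 + 23.988) = 1/432.37 = 0.002313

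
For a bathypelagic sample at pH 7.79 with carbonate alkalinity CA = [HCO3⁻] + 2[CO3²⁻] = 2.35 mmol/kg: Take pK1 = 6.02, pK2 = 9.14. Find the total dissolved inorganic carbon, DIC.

DIC = 2.29 mmol/kg

CA = [HCO3⁻] + 2[CO3²⁻] = (α₁ + 2α₂)·DIC
At pH 7.79: [H⁺]/K1 = 10^-1.77 = 0.016982, K2/[H⁺] = 10^-1.35 = 0.044668
α₁ = 1/(1 + 0.016982 + 0.044668) = 1/1.0617 = 0.9419; α₂ = α₁·K2/[H⁺] = 0.04207
α₁ + 2α₂ = 1.0261
DIC = CA / (α₁ + 2α₂) = 2.35 / 1.0261 = 2.29 mmol/kg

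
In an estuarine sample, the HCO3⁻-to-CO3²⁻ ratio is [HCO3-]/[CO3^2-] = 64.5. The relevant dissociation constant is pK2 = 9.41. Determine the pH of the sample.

pH = 7.60

From K2 = [H⁺][CO3^2-]/[HCO3-]:  pH = pK2 − log₁₀([HCO3-]/[CO3^2-])
log₁₀(64.5) = +1.810
pH = 9.41 − (+1.810) = 7.60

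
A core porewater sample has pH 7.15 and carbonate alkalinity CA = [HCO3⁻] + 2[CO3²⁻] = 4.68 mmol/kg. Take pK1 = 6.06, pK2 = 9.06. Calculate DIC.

CA = [HCO3⁻] + 2[CO3²⁻] = (α₁ + 2α₂)·DIC
At pH 7.15: [H⁺]/K1 = 10^-1.09 = 0.081283, K2/[H⁺] = 10^-1.91 = 0.012303
α₁ = 1/(1 + 0.081283 + 0.012303) = 1/1.0936 = 0.9144; α₂ = α₁·K2/[H⁺] = 0.01125
α₁ + 2α₂ = 0.9369
DIC = CA / (α₁ + 2α₂) = 4.68 / 0.9369 = 5.00 mmol/kg

DIC = 5.00 mmol/kg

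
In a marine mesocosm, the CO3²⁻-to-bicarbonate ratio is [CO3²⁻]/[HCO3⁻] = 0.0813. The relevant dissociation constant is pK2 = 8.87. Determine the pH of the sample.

From K2 = [H⁺][CO3²⁻]/[HCO3⁻]:  pH = pK2 + log₁₀([CO3²⁻]/[HCO3⁻])
log₁₀(0.0813) = -1.090
pH = 8.87 + (-1.090) = 7.78

pH = 7.78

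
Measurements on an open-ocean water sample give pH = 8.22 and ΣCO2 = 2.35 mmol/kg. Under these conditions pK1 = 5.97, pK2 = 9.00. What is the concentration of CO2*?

α₀ = 1 / (1 + K1/[H⁺] + K1K2/[H⁺]²) = 1 / (1 + 10^+2.25 + 10^+1.47)
   = 1 / (1 + 177.83 + 29.512) = 1/208.34 = 0.004800
[CO2*] = α₀ × DIC = 0.004800 × 2.35 = 0.0113 mmol/kg = 11.3 μmol/kg

[CO2*] = 11.3 μmol/kg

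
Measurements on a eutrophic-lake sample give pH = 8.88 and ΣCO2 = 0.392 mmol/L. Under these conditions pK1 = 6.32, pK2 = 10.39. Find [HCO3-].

[HCO3⁻] = 0.379 mmol/L

α₁ = 1 / (1 + [H⁺]/K1 + K2/[H⁺]) = 1 / (1 + 10^-2.56 + 10^-1.51)
   = 1 / (1 + 0.0027542 + 0.030903) = 1/1.0337 = 0.9674
[HCO3⁻] = α₁ × DIC = 0.9674 × 0.392 = 0.379 mmol/L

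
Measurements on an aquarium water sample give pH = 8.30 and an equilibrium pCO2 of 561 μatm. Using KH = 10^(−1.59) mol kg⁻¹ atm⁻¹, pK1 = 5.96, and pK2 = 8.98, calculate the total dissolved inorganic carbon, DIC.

DIC = 3.83 mmol/kg

[CO2*] = KH · pCO2 = 10^(−1.59) × 561×10^-6 = 1.442×10^-5 mol/kg
α₀ = 1/(1 + K1/[H⁺] + K1K2/[H⁺]²) = 1/(1 + 10^+2.34 + 10^+1.66) = 0.003767
DIC = [CO2*]/α₀ = 1.442×10^-5 / 0.003767 = 3.83 mmol/kg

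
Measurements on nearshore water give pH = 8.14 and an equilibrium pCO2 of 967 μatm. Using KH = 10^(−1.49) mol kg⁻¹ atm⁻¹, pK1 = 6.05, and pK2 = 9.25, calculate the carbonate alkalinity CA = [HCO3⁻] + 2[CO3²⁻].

CA = 4.45 mmol/kg

[CO2*] = KH · pCO2 = 10^(−1.49) × 967×10^-6 = 3.129×10^-5 mol/kg
α₀ = 1/(1 + K1/[H⁺] + K1K2/[H⁺]²) = 1/(1 + 10^+2.09 + 10^+0.98) = 0.007486
DIC = [CO2*]/α₀ = 3.129×10^-5 / 0.007486 = 4.180 mmol/kg
CA = (α₁ + 2α₂)·DIC = (0.9210 + 2×0.07149) × 4.180 = 4.45 mmol/kg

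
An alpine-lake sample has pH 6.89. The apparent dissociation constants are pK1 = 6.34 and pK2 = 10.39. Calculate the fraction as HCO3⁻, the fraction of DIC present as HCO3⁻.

α₁ = 1 / (1 + [H⁺]/K1 + K2/[H⁺]) = 1 / (1 + 10^-0.55 + 10^-3.50)
   = 1 / (1 + 0.28184 + 0.00031623) = 1/1.2822 = 0.7799

α₁ = 0.780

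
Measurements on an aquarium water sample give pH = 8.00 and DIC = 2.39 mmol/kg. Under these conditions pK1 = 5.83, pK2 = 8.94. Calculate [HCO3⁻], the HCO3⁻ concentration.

[HCO3⁻] = 2.13 mmol/kg

α₁ = 1 / (1 + [H⁺]/K1 + K2/[H⁺]) = 1 / (1 + 10^-2.17 + 10^-0.94)
   = 1 / (1 + 0.0067608 + 0.11482) = 1/1.1216 = 0.8916
[HCO3⁻] = α₁ × DIC = 0.8916 × 2.39 = 2.13 mmol/kg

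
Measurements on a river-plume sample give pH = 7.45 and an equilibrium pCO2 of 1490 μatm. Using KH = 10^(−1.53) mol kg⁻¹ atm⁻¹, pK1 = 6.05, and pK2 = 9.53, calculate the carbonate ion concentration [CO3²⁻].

[CO2*] = KH · pCO2 = 10^(−1.53) × 1490×10^-6 = 4.397×10^-5 mol/kg
α₀ = 1/(1 + K1/[H⁺] + K1K2/[H⁺]²) = 1/(1 + 10^+1.40 + 10^-0.68) = 0.03798
DIC = [CO2*]/α₀ = 4.397×10^-5 / 0.03798 = 1.158 mmol/kg
[CO3²⁻] = α₂·DIC; α₂ = 0.007936, so [CO3²⁻] = 0.007936 × 1.158 = 0.00919 mmol/kg = 9.19 μmol/kg

[CO3²⁻] = 9.19 μmol/kg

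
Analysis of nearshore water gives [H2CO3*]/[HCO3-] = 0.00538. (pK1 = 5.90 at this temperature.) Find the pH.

pH = 8.17

From K1 = [H⁺][HCO3-]/[H2CO3*]:  pH = pK1 − log₁₀([H2CO3*]/[HCO3-])
log₁₀(0.00538) = -2.269
pH = 5.90 − (-2.269) = 8.17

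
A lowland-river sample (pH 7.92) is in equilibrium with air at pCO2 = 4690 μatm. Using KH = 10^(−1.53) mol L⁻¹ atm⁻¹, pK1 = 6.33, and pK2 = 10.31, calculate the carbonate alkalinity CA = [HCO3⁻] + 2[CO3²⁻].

CA = 5.43 mmol/L

[CO2*] = KH · pCO2 = 10^(−1.53) × 4690×10^-6 = 1.384×10^-4 mol/L
α₀ = 1/(1 + K1/[H⁺] + K1K2/[H⁺]²) = 1/(1 + 10^+1.59 + 10^-0.80) = 0.02496
DIC = [CO2*]/α₀ = 1.384×10^-4 / 0.02496 = 5.545 mmol/L
CA = (α₁ + 2α₂)·DIC = (0.9711 + 2×0.003956) × 5.545 = 5.43 mmol/L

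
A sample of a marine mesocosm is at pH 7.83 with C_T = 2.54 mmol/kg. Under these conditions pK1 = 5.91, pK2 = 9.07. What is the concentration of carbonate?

[CO3²⁻] = 0.137 mmol/kg

α₂ = 1 / (1 + [H⁺]/K2 + [H⁺]²/(K1K2)) = 1 / (1 + 10^+1.24 + 10^-0.68)
   = 1 / (1 + 17.378 + 0.20893) = 1/18.587 = 0.05380
[CO3²⁻] = α₂ × DIC = 0.05380 × 2.54 = 0.137 mmol/kg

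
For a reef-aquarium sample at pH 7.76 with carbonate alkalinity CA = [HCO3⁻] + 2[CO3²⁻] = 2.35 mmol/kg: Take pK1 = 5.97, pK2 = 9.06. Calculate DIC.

DIC = 2.28 mmol/kg

CA = [HCO3⁻] + 2[CO3²⁻] = (α₁ + 2α₂)·DIC
At pH 7.76: [H⁺]/K1 = 10^-1.79 = 0.016218, K2/[H⁺] = 10^-1.30 = 0.050119
α₁ = 1/(1 + 0.016218 + 0.050119) = 1/1.0663 = 0.9378; α₂ = α₁·K2/[H⁺] = 0.04700
α₁ + 2α₂ = 1.0318
DIC = CA / (α₁ + 2α₂) = 2.35 / 1.0318 = 2.28 mmol/kg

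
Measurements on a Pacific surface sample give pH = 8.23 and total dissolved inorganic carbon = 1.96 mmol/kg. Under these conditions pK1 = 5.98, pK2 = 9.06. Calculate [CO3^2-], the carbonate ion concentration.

α₂ = 1 / (1 + [H⁺]/K2 + [H⁺]²/(K1K2)) = 1 / (1 + 10^+0.83 + 10^-1.42)
   = 1 / (1 + 6.7608 + 0.038019) = 1/7.7988 = 0.1282
[CO3²⁻] = α₂ × DIC = 0.1282 × 1.96 = 0.251 mmol/kg

[CO3²⁻] = 0.251 mmol/kg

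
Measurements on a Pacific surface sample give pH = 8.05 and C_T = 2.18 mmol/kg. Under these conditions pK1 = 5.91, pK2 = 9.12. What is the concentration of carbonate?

[CO3²⁻] = 0.170 mmol/kg

α₂ = 1 / (1 + [H⁺]/K2 + [H⁺]²/(K1K2)) = 1 / (1 + 10^+1.07 + 10^-1.07)
   = 1 / (1 + 11.749 + 0.085114) = 1/12.834 = 0.07792
[CO3²⁻] = α₂ × DIC = 0.07792 × 2.18 = 0.170 mmol/kg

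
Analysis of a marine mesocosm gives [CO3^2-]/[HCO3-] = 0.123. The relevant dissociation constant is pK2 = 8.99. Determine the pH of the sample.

pH = 8.08

From K2 = [H⁺][CO3^2-]/[HCO3-]:  pH = pK2 + log₁₀([CO3^2-]/[HCO3-])
log₁₀(0.123) = -0.910
pH = 8.99 + (-0.910) = 8.08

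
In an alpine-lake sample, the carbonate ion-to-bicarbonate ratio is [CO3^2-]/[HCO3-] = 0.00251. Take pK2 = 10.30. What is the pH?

pH = 7.70

From K2 = [H⁺][CO3^2-]/[HCO3-]:  pH = pK2 + log₁₀([CO3^2-]/[HCO3-])
log₁₀(0.00251) = -2.600
pH = 10.30 + (-2.600) = 7.70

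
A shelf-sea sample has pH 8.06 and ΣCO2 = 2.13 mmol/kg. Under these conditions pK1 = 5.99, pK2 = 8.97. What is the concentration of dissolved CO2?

[CO2*] = 16.0 μmol/kg

α₀ = 1 / (1 + K1/[H⁺] + K1K2/[H⁺]²) = 1 / (1 + 10^+2.07 + 10^+1.16)
   = 1 / (1 + 117.49 + 14.454) = 1/132.94 = 0.007522
[CO2*] = α₀ × DIC = 0.007522 × 2.13 = 0.0160 mmol/kg = 16.0 μmol/kg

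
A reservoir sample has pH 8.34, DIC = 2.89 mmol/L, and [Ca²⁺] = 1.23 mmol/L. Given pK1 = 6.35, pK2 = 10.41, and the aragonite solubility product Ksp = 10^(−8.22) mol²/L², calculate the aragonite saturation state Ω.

Ω = 4.93

α₂ = 1 / (1 + [H⁺]/K2 + [H⁺]²/(K1K2)) = 1 / (1 + 10^+2.07 + 10^+0.08)
   = 1 / (1 + 117.49 + 1.2023) = 1/119.69 = 0.008355
[CO3²⁻] = α₂ × DIC = 0.008355 × 2.89 = 0.02415 mmol/L
Ksp = 10^(−8.22) = 6.026×10^-9
Ω = [Ca²⁺][CO3²⁻]/Ksp = (1.23×10^-3)(2.415×10^-5) / 6.026×10^-9 = 4.93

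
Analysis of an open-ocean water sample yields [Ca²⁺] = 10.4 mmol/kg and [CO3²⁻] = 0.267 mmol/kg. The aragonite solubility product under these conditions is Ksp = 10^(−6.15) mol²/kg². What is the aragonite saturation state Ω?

Ksp = 10^(−6.15) = 7.079×10^-7
Ω = [Ca²⁺][CO3²⁻]/Ksp = (10.4×10^-3)(0.267×10^-3) / 7.079×10^-7 = 3.92

Ω = 3.92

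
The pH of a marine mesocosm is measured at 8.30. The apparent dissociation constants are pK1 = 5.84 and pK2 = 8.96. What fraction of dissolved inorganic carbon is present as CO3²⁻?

α₂ = 1 / (1 + [H⁺]/K2 + [H⁺]²/(K1K2)) = 1 / (1 + 10^+0.66 + 10^-1.80)
   = 1 / (1 + 4.5709 + 0.015849) = 1/5.5867 = 0.1790

α₂ = 0.179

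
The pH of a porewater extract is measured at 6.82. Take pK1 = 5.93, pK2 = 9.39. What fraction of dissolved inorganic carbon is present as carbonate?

α₂ = 0.00238

α₂ = 1 / (1 + [H⁺]/K2 + [H⁺]²/(K1K2)) = 1 / (1 + 10^+2.57 + 10^+1.68)
   = 1 / (1 + 371.54 + 47.863) = 1/420.40 = 0.002379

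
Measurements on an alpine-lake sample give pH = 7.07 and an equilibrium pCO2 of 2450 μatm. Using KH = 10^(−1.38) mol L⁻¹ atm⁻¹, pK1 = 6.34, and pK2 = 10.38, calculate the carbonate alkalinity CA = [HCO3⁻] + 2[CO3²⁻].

CA = 0.549 mmol/L

[CO2*] = KH · pCO2 = 10^(−1.38) × 2450×10^-6 = 1.021×10^-4 mol/L
α₀ = 1/(1 + K1/[H⁺] + K1K2/[H⁺]²) = 1/(1 + 10^+0.73 + 10^-2.58) = 0.1569
DIC = [CO2*]/α₀ = 1.021×10^-4 / 0.1569 = 0.6509 mmol/L
CA = (α₁ + 2α₂)·DIC = (0.8427 + 2×0.0004127) × 0.6509 = 0.549 mmol/L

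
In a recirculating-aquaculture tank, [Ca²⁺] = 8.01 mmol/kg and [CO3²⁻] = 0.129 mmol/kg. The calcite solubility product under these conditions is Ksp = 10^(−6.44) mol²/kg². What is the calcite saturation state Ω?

Ω = 2.85

Ksp = 10^(−6.44) = 3.631×10^-7
Ω = [Ca²⁺][CO3²⁻]/Ksp = (8.01×10^-3)(0.129×10^-3) / 3.631×10^-7 = 2.85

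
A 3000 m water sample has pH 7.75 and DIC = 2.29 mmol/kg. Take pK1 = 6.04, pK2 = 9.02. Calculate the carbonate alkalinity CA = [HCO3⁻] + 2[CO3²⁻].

CA = 2.36 mmol/kg

CA = [HCO3⁻] + 2[CO3²⁻] = (α₁ + 2α₂)·DIC
At pH 7.75: [H⁺]/K1 = 10^-1.71 = 0.019498, K2/[H⁺] = 10^-1.27 = 0.053703
α₁ = 1/(1 + 0.019498 + 0.053703) = 1/1.0732 = 0.9318; α₂ = α₁·K2/[H⁺] = 0.05004
α₁ + 2α₂ = 1.0319
CA = 1.0319 × 2.29 = 2.36 mmol/kg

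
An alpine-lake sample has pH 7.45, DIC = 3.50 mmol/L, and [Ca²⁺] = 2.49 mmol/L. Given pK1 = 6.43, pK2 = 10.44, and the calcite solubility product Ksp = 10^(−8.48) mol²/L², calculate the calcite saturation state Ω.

Ω = 2.46

α₂ = 1 / (1 + [H⁺]/K2 + [H⁺]²/(K1K2)) = 1 / (1 + 10^+2.99 + 10^+1.97)
   = 1 / (1 + 977.24 + 93.325) = 1/1071.6 = 0.0009332
[CO3²⁻] = α₂ × DIC = 0.0009332 × 3.50 = 0.003266 mmol/L = 3.266 μmol/L
Ksp = 10^(−8.48) = 3.311×10^-9
Ω = [Ca²⁺][CO3²⁻]/Ksp = (2.49×10^-3)(3.266×10^-6) / 3.311×10^-9 = 2.46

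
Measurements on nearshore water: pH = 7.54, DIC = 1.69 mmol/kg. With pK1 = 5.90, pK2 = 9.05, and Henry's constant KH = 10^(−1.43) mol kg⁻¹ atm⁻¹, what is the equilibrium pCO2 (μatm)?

α₀ = 1 / (1 + K1/[H⁺] + K1K2/[H⁺]²) = 1 / (1 + 10^+1.64 + 10^+0.13)
   = 1 / (1 + 43.652 + 1.3490) = 1/46.001 = 0.02174
[CO2*] = α₀ × DIC = 0.02174 × 1.69 = 0.03674 mmol/kg
pCO2 = [CO2*]/KH = 3.674×10^-5 / 3.715×10^-2 = 989 μatm

pCO2 = 989 μatm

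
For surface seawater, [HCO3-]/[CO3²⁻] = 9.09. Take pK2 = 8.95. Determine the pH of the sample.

pH = 7.99

From K2 = [H⁺][CO3²⁻]/[HCO3-]:  pH = pK2 − log₁₀([HCO3-]/[CO3²⁻])
log₁₀(9.09) = +0.959
pH = 8.95 − (+0.959) = 7.99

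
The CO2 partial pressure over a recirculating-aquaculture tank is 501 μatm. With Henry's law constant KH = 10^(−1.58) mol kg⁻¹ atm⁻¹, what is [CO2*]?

KH = 10^(−1.58) = 2.630×10^-2 mol kg⁻¹ atm⁻¹
[CO2*] = KH · pCO2 = 2.630×10^-2 × 501×10^-6 atm = 1.32×10^-5 mol/kg

[CO2*] = 13.2 μmol/kg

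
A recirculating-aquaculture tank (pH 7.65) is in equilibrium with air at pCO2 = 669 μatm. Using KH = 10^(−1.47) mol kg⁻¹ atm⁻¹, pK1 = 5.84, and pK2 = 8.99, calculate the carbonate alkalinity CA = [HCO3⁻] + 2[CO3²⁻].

[CO2*] = KH · pCO2 = 10^(−1.47) × 669×10^-6 = 2.267×10^-5 mol/kg
α₀ = 1/(1 + K1/[H⁺] + K1K2/[H⁺]²) = 1/(1 + 10^+1.81 + 10^+0.47) = 0.01459
DIC = [CO2*]/α₀ = 2.267×10^-5 / 0.01459 = 1.553 mmol/kg
CA = (α₁ + 2α₂)·DIC = (0.9423 + 2×0.04307) × 1.553 = 1.60 mmol/kg

CA = 1.60 mmol/kg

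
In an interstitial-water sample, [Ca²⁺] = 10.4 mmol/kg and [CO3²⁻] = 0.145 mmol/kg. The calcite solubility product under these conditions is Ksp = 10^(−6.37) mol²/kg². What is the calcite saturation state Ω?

Ω = 3.54

Ksp = 10^(−6.37) = 4.266×10^-7
Ω = [Ca²⁺][CO3²⁻]/Ksp = (10.4×10^-3)(0.145×10^-3) / 4.266×10^-7 = 3.54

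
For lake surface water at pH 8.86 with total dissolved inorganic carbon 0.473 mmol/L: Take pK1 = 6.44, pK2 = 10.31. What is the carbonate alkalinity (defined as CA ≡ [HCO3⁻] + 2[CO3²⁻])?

CA = 0.487 mmol/L

CA = [HCO3⁻] + 2[CO3²⁻] = (α₁ + 2α₂)·DIC
At pH 8.86: [H⁺]/K1 = 10^-2.42 = 0.0038019, K2/[H⁺] = 10^-1.45 = 0.035481
α₁ = 1/(1 + 0.0038019 + 0.035481) = 1/1.0393 = 0.9622; α₂ = α₁·K2/[H⁺] = 0.03414
α₁ + 2α₂ = 1.0305
CA = 1.0305 × 0.473 = 0.487 mmol/L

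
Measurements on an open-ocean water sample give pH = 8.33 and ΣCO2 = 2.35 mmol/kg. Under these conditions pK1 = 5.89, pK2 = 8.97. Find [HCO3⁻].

α₁ = 1 / (1 + [H⁺]/K1 + K2/[H⁺]) = 1 / (1 + 10^-2.44 + 10^-0.64)
   = 1 / (1 + 0.0036308 + 0.22909) = 1/1.2327 = 0.8112
[HCO3⁻] = α₁ × DIC = 0.8112 × 2.35 = 1.91 mmol/kg

[HCO3⁻] = 1.91 mmol/kg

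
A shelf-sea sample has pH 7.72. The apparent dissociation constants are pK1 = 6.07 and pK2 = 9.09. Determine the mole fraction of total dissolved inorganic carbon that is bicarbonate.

α₁ = 1 / (1 + [H⁺]/K1 + K2/[H⁺]) = 1 / (1 + 10^-1.65 + 10^-1.37)
   = 1 / (1 + 0.022387 + 0.042658) = 1/1.0650 = 0.9389

α₁ = 0.939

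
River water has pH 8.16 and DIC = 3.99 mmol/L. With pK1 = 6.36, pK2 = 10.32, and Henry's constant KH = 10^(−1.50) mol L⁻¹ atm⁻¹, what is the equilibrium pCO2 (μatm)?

α₀ = 1 / (1 + K1/[H⁺] + K1K2/[H⁺]²) = 1 / (1 + 10^+1.80 + 10^-0.36)
   = 1 / (1 + 63.096 + 0.43652) = 1/64.532 = 0.01550
[CO2*] = α₀ × DIC = 0.01550 × 3.99 = 0.06183 mmol/L
pCO2 = [CO2*]/KH = 6.183×10^-5 / 3.162×10^-2 = 1960 μatm

pCO2 = 1960 μatm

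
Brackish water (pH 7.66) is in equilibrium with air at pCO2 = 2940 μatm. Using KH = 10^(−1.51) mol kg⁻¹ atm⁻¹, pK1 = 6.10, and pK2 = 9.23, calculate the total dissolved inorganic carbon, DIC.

[CO2*] = KH · pCO2 = 10^(−1.51) × 2940×10^-6 = 9.085×10^-5 mol/kg
α₀ = 1/(1 + K1/[H⁺] + K1K2/[H⁺]²) = 1/(1 + 10^+1.56 + 10^-0.01) = 0.02612
DIC = [CO2*]/α₀ = 9.085×10^-5 / 0.02612 = 3.48 mmol/kg

DIC = 3.48 mmol/kg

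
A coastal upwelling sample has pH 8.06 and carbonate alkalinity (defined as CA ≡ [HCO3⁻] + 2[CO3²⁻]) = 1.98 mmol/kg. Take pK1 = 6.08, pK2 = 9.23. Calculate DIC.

DIC = 1.88 mmol/kg

CA = [HCO3⁻] + 2[CO3²⁻] = (α₁ + 2α₂)·DIC
At pH 8.06: [H⁺]/K1 = 10^-1.98 = 0.010471, K2/[H⁺] = 10^-1.17 = 0.067608
α₁ = 1/(1 + 0.010471 + 0.067608) = 1/1.0781 = 0.9276; α₂ = α₁·K2/[H⁺] = 0.06271
α₁ + 2α₂ = 1.0530
DIC = CA / (α₁ + 2α₂) = 1.98 / 1.0530 = 1.88 mmol/kg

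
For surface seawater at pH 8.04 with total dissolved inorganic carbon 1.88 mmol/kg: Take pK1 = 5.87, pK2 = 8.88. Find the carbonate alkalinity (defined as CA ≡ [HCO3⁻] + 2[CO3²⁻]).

CA = [HCO3⁻] + 2[CO3²⁻] = (α₁ + 2α₂)·DIC
At pH 8.04: [H⁺]/K1 = 10^-2.17 = 0.0067608, K2/[H⁺] = 10^-0.84 = 0.14454
α₁ = 1/(1 + 0.0067608 + 0.14454) = 1/1.1513 = 0.8686; α₂ = α₁·K2/[H⁺] = 0.1255
α₁ + 2α₂ = 1.1197
CA = 1.1197 × 1.88 = 2.10 mmol/kg

CA = 2.10 mmol/kg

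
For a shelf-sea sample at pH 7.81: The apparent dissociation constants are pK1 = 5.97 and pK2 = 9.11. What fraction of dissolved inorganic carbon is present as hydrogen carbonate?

α₁ = 1 / (1 + [H⁺]/K1 + K2/[H⁺]) = 1 / (1 + 10^-1.84 + 10^-1.30)
   = 1 / (1 + 0.014454 + 0.050119) = 1/1.0646 = 0.9393

α₁ = 0.939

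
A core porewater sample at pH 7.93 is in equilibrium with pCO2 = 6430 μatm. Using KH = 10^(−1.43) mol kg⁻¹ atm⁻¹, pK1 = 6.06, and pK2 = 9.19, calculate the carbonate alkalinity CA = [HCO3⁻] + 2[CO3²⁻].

CA = 19.7 mmol/kg

[CO2*] = KH · pCO2 = 10^(−1.43) × 6430×10^-6 = 2.389×10^-4 mol/kg
α₀ = 1/(1 + K1/[H⁺] + K1K2/[H⁺]²) = 1/(1 + 10^+1.87 + 10^+0.61) = 0.01263
DIC = [CO2*]/α₀ = 2.389×10^-4 / 0.01263 = 18.92 mmol/kg
CA = (α₁ + 2α₂)·DIC = (0.9359 + 2×0.05143) × 18.92 = 19.7 mmol/kg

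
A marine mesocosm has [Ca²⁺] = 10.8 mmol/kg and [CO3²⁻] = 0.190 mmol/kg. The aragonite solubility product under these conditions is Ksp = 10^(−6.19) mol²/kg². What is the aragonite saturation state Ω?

Ksp = 10^(−6.19) = 6.457×10^-7
Ω = [Ca²⁺][CO3²⁻]/Ksp = (10.8×10^-3)(0.190×10^-3) / 6.457×10^-7 = 3.18

Ω = 3.18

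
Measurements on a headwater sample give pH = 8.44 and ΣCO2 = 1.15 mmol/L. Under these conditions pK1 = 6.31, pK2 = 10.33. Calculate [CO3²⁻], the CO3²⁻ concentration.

α₂ = 1 / (1 + [H⁺]/K2 + [H⁺]²/(K1K2)) = 1 / (1 + 10^+1.89 + 10^-0.24)
   = 1 / (1 + 77.625 + 0.57544) = 1/79.200 = 0.01263
[CO3²⁻] = α₂ × DIC = 0.01263 × 1.15 = 0.0145 mmol/L = 14.5 μmol/L

[CO3²⁻] = 14.5 μmol/L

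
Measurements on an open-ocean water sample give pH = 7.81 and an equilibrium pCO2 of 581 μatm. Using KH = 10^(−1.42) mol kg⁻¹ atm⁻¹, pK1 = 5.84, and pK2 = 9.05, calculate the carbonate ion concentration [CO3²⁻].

[CO3²⁻] = 0.119 mmol/kg

[CO2*] = KH · pCO2 = 10^(−1.42) × 581×10^-6 = 2.209×10^-5 mol/kg
α₀ = 1/(1 + K1/[H⁺] + K1K2/[H⁺]²) = 1/(1 + 10^+1.97 + 10^+0.73) = 0.01003
DIC = [CO2*]/α₀ = 2.209×10^-5 / 0.01003 = 2.202 mmol/kg
[CO3²⁻] = α₂·DIC; α₂ = 0.05387, so [CO3²⁻] = 0.05387 × 2.202 = 0.119 mmol/kg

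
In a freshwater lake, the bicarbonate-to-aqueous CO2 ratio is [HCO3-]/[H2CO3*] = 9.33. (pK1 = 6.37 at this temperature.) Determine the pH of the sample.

From K1 = [H⁺][HCO3-]/[H2CO3*]:  pH = pK1 + log₁₀([HCO3-]/[H2CO3*])
log₁₀(9.33) = +0.970
pH = 6.37 + (+0.970) = 7.34

pH = 7.34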